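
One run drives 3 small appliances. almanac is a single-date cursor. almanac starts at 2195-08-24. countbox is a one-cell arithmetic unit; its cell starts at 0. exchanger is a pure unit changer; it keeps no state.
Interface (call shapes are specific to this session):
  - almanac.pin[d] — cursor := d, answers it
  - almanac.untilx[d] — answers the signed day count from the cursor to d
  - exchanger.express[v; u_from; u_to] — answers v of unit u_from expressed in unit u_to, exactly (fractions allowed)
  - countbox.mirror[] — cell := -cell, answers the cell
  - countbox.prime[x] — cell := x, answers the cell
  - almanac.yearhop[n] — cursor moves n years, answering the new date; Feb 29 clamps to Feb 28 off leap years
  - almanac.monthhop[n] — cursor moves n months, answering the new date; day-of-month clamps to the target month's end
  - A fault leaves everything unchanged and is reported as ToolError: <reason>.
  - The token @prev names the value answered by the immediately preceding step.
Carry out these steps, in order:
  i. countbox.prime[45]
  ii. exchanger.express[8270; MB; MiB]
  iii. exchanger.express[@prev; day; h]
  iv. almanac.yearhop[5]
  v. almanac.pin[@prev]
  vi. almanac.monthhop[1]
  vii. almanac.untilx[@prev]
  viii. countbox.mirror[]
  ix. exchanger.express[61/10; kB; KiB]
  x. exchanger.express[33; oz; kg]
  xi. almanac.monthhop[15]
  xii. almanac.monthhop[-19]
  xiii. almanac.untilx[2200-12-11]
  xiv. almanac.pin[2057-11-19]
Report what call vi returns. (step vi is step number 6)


-> countbox.prime(45)
<- 45
-> exchanger.express(8270, MB, MiB)
<- 64609375/8192
-> exchanger.express(@prev, day, h)
<- 193828125/1024
-> almanac.yearhop(5)
<- 2200-08-24
-> almanac.pin(@prev)
<- 2200-08-24
-> almanac.monthhop(1)
<- 2200-09-24
-> almanac.untilx(@prev)
<- 0
-> countbox.mirror()
<- -45
-> exchanger.express(61/10, kB, KiB)
<- 1525/256
-> exchanger.express(33, oz, kg)
<- 1496854821/1600000000
-> almanac.monthhop(15)
<- 2201-12-24
-> almanac.monthhop(-19)
<- 2200-05-24
-> almanac.untilx(2200-12-11)
<- 201
-> almanac.pin(2057-11-19)
<- 2057-11-19

Answer: 2200-09-24


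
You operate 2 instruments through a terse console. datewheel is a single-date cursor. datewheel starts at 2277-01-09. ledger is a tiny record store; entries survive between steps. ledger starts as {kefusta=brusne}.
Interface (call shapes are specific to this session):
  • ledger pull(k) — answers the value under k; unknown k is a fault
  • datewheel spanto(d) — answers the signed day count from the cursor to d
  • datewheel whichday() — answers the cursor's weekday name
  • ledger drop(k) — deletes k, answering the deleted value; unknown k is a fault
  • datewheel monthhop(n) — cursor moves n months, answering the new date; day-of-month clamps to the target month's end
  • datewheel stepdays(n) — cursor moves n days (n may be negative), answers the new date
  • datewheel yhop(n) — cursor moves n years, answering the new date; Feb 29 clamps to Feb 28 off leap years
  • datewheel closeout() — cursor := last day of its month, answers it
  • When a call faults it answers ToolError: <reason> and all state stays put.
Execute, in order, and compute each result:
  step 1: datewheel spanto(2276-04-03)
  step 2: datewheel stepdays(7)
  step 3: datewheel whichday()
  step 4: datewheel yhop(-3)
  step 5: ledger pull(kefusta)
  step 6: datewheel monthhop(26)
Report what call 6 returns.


Answer: 2276-03-16

Derivation:
~$ datewheel spanto d: 2276-04-03
  -281
~$ datewheel stepdays n: 7
  2277-01-16
~$ datewheel whichday
  Tuesday
~$ datewheel yhop n: -3
  2274-01-16
~$ ledger pull k: kefusta
  brusne
~$ datewheel monthhop n: 26
  2276-03-16


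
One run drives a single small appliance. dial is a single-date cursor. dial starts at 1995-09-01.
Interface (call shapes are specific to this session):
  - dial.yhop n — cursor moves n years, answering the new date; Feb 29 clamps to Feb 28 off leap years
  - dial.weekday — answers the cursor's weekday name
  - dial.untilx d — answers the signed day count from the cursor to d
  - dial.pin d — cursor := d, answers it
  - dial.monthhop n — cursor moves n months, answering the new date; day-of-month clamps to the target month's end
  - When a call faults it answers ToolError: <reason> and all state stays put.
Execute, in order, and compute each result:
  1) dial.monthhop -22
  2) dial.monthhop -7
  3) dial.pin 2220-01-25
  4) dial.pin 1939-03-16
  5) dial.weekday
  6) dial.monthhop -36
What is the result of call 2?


Answer: 1993-04-01

Derivation:
Do: monthhop[n='-22']
See: 1993-11-01
Do: monthhop[n='-7']
See: 1993-04-01
Do: pin[d='2220-01-25']
See: 2220-01-25
Do: pin[d='1939-03-16']
See: 1939-03-16
Do: weekday[]
See: Thursday
Do: monthhop[n='-36']
See: 1936-03-16


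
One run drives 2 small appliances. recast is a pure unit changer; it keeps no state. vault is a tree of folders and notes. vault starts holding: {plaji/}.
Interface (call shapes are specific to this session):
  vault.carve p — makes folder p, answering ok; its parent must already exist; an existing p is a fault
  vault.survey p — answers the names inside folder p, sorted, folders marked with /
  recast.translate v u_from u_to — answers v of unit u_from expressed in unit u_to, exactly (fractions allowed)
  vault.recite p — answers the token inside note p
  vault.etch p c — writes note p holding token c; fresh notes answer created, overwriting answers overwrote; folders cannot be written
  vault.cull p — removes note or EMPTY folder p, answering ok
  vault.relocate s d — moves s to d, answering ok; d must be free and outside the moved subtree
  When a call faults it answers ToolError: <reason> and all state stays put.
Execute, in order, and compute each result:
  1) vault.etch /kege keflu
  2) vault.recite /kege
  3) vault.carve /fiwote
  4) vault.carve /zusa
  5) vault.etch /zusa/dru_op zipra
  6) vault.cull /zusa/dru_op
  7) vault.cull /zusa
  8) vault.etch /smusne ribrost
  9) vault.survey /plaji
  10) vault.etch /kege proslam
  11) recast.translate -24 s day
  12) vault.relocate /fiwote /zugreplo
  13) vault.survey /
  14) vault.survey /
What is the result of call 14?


Answer: [kege, plaji/, smusne, zugreplo/]

Derivation:
>>> etch p→/kege c→keflu
:: created
>>> recite p→/kege
:: keflu
>>> carve p→/fiwote
:: ok
>>> carve p→/zusa
:: ok
>>> etch p→/zusa/dru_op c→zipra
:: created
>>> cull p→/zusa/dru_op
:: ok
>>> cull p→/zusa
:: ok
>>> etch p→/smusne c→ribrost
:: created
>>> survey p→/plaji
:: []
>>> etch p→/kege c→proslam
:: overwrote
>>> translate v→-24 u_from→s u_to→day
:: -1/3600
>>> relocate s→/fiwote d→/zugreplo
:: ok
>>> survey p→/
:: [kege, plaji/, smusne, zugreplo/]
>>> survey p→/
:: [kege, plaji/, smusne, zugreplo/]


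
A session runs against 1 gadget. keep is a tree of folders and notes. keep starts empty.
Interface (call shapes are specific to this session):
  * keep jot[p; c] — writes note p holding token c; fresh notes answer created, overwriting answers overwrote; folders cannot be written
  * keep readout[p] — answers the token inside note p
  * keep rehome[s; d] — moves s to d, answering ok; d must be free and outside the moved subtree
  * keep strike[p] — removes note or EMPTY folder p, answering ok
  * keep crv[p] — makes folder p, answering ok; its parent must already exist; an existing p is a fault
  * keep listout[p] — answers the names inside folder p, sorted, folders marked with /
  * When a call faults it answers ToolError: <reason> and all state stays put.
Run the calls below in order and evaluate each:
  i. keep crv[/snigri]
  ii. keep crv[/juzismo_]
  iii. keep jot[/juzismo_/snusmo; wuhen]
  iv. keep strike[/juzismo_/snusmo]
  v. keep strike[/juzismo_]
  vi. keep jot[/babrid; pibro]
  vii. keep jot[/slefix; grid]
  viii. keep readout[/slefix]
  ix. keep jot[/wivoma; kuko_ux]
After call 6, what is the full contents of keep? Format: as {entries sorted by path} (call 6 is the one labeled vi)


I run keep crv using p='/snigri', — result: ok.
Using keep crv using p='/juzismo_', — result: ok.
Then keep jot using p='/juzismo_/snusmo', c='wuhen', → created.
Using keep strike using p='/juzismo_/snusmo', and get ok.
Calling keep strike using p='/juzismo_', and observe ok.
I try keep jot using p='/babrid', c='pibro', giving created.
Invoking keep jot using p='/slefix', c='grid', yielding created.
I call keep readout using p='/slefix', and see grid.
Next I call keep jot using p='/wivoma', c='kuko_ux', → created.

Answer: {babrid=pibro, snigri/}


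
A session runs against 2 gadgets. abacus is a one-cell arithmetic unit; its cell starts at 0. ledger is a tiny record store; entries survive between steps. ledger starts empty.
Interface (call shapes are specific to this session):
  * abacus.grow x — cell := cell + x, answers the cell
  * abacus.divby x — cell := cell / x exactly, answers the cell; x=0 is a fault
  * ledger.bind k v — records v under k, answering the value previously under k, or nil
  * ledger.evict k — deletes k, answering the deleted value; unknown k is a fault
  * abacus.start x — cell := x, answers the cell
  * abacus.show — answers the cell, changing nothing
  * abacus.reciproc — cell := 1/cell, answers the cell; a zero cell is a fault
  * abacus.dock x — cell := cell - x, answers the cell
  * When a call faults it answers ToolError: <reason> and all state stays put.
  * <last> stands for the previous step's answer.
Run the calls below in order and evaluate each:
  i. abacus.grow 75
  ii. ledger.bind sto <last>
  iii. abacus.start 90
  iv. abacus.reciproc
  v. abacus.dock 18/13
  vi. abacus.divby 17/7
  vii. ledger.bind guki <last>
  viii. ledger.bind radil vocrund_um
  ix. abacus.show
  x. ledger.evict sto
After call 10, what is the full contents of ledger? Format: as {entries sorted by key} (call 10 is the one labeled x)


> grow 75
= 75
> bind sto <last>
= nil
> start 90
= 90
> reciproc
= 1/90
> dock 18/13
= -1607/1170
> divby 17/7
= -11249/19890
> bind guki <last>
= nil
> bind radil vocrund_um
= nil
> show
= -11249/19890
> evict sto
= 75

Answer: {guki=-11249/19890, radil=vocrund_um}


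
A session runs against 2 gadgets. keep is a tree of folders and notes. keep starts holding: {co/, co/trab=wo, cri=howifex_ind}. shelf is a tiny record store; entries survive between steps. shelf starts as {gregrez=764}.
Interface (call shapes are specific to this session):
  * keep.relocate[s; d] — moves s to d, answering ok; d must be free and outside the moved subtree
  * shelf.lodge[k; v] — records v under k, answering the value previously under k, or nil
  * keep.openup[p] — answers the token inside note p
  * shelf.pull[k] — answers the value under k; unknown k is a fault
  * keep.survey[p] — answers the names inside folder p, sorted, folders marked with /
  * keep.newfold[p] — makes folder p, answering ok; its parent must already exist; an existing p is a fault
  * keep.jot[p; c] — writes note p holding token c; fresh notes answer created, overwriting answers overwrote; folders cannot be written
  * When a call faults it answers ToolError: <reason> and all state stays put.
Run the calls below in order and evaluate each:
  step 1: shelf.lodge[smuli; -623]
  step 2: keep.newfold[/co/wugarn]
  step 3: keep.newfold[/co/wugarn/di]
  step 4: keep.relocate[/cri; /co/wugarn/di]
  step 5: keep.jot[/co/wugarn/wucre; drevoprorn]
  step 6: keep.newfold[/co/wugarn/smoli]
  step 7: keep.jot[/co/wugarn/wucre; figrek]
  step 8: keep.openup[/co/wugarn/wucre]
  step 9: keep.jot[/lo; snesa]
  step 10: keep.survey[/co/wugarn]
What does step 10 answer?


-- 1. lodge(smuli, -623) == nil
-- 2. newfold(/co/wugarn) == ok
-- 3. newfold(/co/wugarn/di) == ok
-- 4. relocate(/cri, /co/wugarn/di) == ToolError: exists
-- 5. jot(/co/wugarn/wucre, drevoprorn) == created
-- 6. newfold(/co/wugarn/smoli) == ok
-- 7. jot(/co/wugarn/wucre, figrek) == overwrote
-- 8. openup(/co/wugarn/wucre) == figrek
-- 9. jot(/lo, snesa) == created
-- 10. survey(/co/wugarn) == [di/, smoli/, wucre]

Answer: [di/, smoli/, wucre]


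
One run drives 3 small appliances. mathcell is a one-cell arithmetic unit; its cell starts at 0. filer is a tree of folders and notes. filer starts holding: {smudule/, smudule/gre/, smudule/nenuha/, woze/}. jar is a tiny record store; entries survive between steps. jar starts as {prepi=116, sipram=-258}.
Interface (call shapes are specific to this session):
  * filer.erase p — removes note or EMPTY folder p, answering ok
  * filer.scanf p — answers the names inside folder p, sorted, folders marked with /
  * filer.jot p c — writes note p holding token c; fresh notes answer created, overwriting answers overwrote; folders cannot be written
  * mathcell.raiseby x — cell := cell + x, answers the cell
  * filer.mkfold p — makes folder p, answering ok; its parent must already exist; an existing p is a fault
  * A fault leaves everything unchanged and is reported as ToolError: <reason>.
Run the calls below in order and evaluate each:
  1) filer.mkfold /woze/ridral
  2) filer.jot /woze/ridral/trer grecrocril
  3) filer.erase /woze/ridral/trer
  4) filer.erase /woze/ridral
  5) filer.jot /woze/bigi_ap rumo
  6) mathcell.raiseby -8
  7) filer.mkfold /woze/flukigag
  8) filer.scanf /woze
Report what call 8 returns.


Answer: [bigi_ap, flukigag/]

Derivation:
-- filer.mkfold(p→/woze/ridral) == ok
-- filer.jot(p→/woze/ridral/trer, c→grecrocril) == created
-- filer.erase(p→/woze/ridral/trer) == ok
-- filer.erase(p→/woze/ridral) == ok
-- filer.jot(p→/woze/bigi_ap, c→rumo) == created
-- mathcell.raiseby(x→-8) == -8
-- filer.mkfold(p→/woze/flukigag) == ok
-- filer.scanf(p→/woze) == [bigi_ap, flukigag/]


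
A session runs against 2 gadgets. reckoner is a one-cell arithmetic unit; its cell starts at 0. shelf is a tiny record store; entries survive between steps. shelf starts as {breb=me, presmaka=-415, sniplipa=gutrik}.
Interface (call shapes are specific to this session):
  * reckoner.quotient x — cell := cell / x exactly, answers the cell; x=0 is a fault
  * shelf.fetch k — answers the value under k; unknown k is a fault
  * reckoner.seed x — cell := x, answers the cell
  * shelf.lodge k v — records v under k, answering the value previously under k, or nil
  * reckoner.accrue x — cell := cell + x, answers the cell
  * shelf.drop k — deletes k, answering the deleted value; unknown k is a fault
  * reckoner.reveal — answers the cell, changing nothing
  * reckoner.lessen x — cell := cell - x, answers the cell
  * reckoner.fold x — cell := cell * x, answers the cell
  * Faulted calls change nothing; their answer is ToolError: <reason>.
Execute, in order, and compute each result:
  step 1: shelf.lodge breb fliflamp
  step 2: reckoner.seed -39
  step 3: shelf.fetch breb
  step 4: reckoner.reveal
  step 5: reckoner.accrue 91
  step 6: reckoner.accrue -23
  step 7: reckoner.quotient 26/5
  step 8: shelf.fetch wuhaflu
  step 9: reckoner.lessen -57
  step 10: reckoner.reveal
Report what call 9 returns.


Answer: 1627/26

Derivation:
==> lodge(k='breb', v='fliflamp')
<== me
==> seed(x='-39')
<== -39
==> fetch(k='breb')
<== fliflamp
==> reveal()
<== -39
==> accrue(x='91')
<== 52
==> accrue(x='-23')
<== 29
==> quotient(x='26/5')
<== 145/26
==> fetch(k='wuhaflu')
<== ToolError: no such key wuhaflu
==> lessen(x='-57')
<== 1627/26
==> reveal()
<== 1627/26


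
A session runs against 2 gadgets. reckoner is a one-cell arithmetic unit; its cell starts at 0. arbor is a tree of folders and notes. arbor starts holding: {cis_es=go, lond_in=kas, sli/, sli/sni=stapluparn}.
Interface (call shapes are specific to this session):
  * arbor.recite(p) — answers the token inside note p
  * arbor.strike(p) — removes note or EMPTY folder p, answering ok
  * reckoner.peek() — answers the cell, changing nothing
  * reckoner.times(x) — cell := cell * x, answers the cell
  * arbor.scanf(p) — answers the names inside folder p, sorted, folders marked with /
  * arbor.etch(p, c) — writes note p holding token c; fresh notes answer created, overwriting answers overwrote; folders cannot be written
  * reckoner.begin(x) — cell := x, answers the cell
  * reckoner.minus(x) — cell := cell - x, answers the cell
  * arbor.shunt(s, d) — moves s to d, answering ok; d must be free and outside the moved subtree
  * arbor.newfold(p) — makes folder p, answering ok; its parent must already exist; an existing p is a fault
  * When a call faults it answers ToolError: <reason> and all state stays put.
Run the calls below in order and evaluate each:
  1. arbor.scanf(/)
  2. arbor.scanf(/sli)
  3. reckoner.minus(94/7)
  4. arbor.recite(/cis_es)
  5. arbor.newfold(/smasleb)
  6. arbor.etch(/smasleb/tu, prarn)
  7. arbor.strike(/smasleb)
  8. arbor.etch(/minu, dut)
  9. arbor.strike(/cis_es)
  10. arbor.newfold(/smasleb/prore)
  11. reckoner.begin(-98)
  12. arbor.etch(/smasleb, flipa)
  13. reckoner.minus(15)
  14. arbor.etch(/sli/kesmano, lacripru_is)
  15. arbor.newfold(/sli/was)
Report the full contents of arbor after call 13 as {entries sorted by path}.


Answer: {lond_in=kas, minu=dut, sli/, sli/sni=stapluparn, smasleb/, smasleb/prore/, smasleb/tu=prarn}

Derivation:
==> arbor.scanf(p: /)
<== [cis_es, lond_in, sli/]
==> arbor.scanf(p: /sli)
<== [sni]
==> reckoner.minus(x: 94/7)
<== -94/7
==> arbor.recite(p: /cis_es)
<== go
==> arbor.newfold(p: /smasleb)
<== ok
==> arbor.etch(p: /smasleb/tu, c: prarn)
<== created
==> arbor.strike(p: /smasleb)
<== ToolError: not empty
==> arbor.etch(p: /minu, c: dut)
<== created
==> arbor.strike(p: /cis_es)
<== ok
==> arbor.newfold(p: /smasleb/prore)
<== ok
==> reckoner.begin(x: -98)
<== -98
==> arbor.etch(p: /smasleb, c: flipa)
<== ToolError: is a directory
==> reckoner.minus(x: 15)
<== -113
==> arbor.etch(p: /sli/kesmano, c: lacripru_is)
<== created
==> arbor.newfold(p: /sli/was)
<== ok


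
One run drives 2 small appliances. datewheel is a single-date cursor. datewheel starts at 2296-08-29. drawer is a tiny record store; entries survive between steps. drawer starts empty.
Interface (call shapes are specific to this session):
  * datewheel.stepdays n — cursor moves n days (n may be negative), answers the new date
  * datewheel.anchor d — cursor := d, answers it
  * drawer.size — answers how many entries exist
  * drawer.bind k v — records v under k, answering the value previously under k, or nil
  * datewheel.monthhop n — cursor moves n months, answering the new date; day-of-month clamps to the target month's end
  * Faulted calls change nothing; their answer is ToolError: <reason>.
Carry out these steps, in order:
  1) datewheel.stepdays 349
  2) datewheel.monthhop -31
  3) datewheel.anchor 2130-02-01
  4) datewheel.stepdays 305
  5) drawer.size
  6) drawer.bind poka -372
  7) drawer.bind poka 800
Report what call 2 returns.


> datewheel.stepdays n: 349
:: 2297-08-13
> datewheel.monthhop n: -31
:: 2295-01-13
> datewheel.anchor d: 2130-02-01
:: 2130-02-01
> datewheel.stepdays n: 305
:: 2130-12-03
> drawer.size
:: 0
> drawer.bind k: poka v: -372
:: nil
> drawer.bind k: poka v: 800
:: -372

Answer: 2295-01-13


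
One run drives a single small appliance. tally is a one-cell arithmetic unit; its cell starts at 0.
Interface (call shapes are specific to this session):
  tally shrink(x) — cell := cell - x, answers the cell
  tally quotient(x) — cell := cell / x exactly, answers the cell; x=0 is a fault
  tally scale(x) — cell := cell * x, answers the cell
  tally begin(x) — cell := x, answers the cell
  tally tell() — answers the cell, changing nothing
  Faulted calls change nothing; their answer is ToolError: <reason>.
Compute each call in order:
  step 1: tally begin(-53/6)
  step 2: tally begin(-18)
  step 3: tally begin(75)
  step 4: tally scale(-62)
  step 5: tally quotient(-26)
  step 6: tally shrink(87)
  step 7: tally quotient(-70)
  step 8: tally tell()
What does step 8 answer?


Answer: -597/455

Derivation:
Calling tally begin passing x='-53/6', yielding -53/6.
I invoke tally begin passing x='-18', which returns -18.
I use tally begin passing x='75', and get 75.
Then tally scale passing x='-62', and see -4650.
Invoking tally quotient passing x='-26', yielding 2325/13.
Then tally shrink passing x='87', yielding 1194/13.
Using tally quotient passing x='-70', giving -597/455.
Calling tally tell(), yielding -597/455.


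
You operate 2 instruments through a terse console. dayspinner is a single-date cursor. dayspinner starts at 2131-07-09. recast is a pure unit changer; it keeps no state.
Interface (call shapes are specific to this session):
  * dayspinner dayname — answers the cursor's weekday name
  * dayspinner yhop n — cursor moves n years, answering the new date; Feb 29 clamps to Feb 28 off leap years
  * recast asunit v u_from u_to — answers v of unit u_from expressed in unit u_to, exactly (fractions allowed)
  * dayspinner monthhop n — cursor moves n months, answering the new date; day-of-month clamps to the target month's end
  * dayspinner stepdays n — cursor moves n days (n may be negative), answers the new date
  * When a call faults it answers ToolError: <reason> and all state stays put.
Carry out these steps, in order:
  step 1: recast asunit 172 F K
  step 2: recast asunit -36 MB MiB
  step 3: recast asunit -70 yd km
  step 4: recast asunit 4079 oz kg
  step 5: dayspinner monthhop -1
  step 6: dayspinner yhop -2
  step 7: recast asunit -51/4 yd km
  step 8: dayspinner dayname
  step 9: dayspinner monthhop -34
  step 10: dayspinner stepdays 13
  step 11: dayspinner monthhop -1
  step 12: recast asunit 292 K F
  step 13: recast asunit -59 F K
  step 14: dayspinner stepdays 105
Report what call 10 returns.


Answer: 2126-08-22

Derivation:
> recast asunit v='172' u_from='F' u_to='K'
  63167/180
> recast asunit v='-36' u_from='MB' u_to='MiB'
  -140625/4096
> recast asunit v='-70' u_from='yd' u_to='km'
  -8001/125000
> recast asunit v='4079' u_from='oz' u_to='kg'
  185020327723/1600000000
> dayspinner monthhop n='-1'
  2131-06-09
> dayspinner yhop n='-2'
  2129-06-09
> recast asunit v='-51/4' u_from='yd' u_to='km'
  -58293/5000000
> dayspinner dayname
  Thursday
> dayspinner monthhop n='-34'
  2126-08-09
> dayspinner stepdays n='13'
  2126-08-22
> dayspinner monthhop n='-1'
  2126-07-22
> recast asunit v='292' u_from='K' u_to='F'
  6593/100
> recast asunit v='-59' u_from='F' u_to='K'
  40067/180
> dayspinner stepdays n='105'
  2126-11-04


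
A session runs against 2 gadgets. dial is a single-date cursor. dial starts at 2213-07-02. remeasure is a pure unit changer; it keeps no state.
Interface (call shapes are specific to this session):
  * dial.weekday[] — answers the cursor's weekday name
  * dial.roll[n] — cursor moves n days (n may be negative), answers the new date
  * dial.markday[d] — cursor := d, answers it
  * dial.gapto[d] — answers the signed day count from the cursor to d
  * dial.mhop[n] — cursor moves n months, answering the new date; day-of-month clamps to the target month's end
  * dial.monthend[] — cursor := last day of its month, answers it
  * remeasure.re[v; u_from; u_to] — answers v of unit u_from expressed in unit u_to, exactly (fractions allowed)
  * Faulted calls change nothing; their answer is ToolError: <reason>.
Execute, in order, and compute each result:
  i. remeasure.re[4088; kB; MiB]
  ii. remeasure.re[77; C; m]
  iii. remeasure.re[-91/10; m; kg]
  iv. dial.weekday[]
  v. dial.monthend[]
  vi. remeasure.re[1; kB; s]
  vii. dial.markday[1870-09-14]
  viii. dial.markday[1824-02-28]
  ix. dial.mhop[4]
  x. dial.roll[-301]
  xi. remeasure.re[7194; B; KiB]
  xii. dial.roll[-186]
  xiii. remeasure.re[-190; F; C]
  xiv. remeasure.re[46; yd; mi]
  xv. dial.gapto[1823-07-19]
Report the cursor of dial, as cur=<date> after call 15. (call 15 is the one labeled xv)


Answer: cur=1823-02-27

Derivation:
→ remeasure.re(v: 4088, u_from: kB, u_to: MiB)
← 63875/16384
→ remeasure.re(v: 77, u_from: C, u_to: m)
← ToolError: incompatible units
→ remeasure.re(v: -91/10, u_from: m, u_to: kg)
← ToolError: incompatible units
→ dial.weekday()
← Friday
→ dial.monthend()
← 2213-07-31
→ remeasure.re(v: 1, u_from: kB, u_to: s)
← ToolError: incompatible units
→ dial.markday(d: 1870-09-14)
← 1870-09-14
→ dial.markday(d: 1824-02-28)
← 1824-02-28
→ dial.mhop(n: 4)
← 1824-06-28
→ dial.roll(n: -301)
← 1823-09-01
→ remeasure.re(v: 7194, u_from: B, u_to: KiB)
← 3597/512
→ dial.roll(n: -186)
← 1823-02-27
→ remeasure.re(v: -190, u_from: F, u_to: C)
← -370/3
→ remeasure.re(v: 46, u_from: yd, u_to: mi)
← 23/880
→ dial.gapto(d: 1823-07-19)
← 142


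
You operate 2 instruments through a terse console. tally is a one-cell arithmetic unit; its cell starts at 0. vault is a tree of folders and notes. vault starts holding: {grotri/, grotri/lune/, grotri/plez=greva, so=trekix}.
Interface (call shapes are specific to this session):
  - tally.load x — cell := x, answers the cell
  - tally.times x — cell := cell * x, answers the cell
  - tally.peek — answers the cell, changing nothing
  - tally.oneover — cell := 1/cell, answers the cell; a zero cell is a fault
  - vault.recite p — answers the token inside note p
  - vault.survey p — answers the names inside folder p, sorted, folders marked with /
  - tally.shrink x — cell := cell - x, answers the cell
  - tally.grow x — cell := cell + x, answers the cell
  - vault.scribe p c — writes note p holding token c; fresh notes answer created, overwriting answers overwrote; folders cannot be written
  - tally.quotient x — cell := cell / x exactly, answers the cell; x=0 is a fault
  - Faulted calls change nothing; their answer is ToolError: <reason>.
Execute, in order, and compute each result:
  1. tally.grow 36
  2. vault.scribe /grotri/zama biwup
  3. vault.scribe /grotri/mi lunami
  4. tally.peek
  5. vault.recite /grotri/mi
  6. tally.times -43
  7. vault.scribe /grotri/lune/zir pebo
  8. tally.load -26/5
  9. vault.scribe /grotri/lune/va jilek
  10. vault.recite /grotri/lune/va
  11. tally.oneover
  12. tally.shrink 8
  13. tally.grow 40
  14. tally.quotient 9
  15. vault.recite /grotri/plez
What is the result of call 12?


Answer: -213/26

Derivation:
I try tally.grow using x='36', — result: 36.
I run vault.scribe using p='/grotri/zama', c='biwup', giving created.
Next I call vault.scribe using p='/grotri/mi', c='lunami', giving created.
I invoke tally.peek(): 36.
Now I run vault.recite using p='/grotri/mi', → lunami.
I call tally.times using x='-43', and see -1548.
I call vault.scribe using p='/grotri/lune/zir', c='pebo', which returns created.
I try tally.load using x='-26/5', yielding -26/5.
I call vault.scribe using p='/grotri/lune/va', c='jilek', → created.
Now I run vault.recite using p='/grotri/lune/va', giving jilek.
I invoke tally.oneover(), → -5/26.
Then tally.shrink using x='8', giving -213/26.
I try tally.grow using x='40', and observe 827/26.
I invoke tally.quotient using x='9', and see 827/234.
I try vault.recite using p='/grotri/plez', which returns greva.


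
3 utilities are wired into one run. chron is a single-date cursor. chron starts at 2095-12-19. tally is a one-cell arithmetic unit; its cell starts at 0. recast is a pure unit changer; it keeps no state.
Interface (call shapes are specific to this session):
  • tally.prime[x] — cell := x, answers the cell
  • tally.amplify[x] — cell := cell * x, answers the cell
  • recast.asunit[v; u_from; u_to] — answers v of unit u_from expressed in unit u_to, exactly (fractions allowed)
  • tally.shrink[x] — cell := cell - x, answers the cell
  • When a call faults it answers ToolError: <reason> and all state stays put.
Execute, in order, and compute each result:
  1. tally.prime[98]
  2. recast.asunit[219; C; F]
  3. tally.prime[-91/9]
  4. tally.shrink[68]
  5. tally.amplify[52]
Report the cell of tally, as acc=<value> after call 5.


Answer: acc=-36556/9

Derivation:
% 1. tally.prime(98) == 98
% 2. recast.asunit(219, C, F) == 2131/5
% 3. tally.prime(-91/9) == -91/9
% 4. tally.shrink(68) == -703/9
% 5. tally.amplify(52) == -36556/9


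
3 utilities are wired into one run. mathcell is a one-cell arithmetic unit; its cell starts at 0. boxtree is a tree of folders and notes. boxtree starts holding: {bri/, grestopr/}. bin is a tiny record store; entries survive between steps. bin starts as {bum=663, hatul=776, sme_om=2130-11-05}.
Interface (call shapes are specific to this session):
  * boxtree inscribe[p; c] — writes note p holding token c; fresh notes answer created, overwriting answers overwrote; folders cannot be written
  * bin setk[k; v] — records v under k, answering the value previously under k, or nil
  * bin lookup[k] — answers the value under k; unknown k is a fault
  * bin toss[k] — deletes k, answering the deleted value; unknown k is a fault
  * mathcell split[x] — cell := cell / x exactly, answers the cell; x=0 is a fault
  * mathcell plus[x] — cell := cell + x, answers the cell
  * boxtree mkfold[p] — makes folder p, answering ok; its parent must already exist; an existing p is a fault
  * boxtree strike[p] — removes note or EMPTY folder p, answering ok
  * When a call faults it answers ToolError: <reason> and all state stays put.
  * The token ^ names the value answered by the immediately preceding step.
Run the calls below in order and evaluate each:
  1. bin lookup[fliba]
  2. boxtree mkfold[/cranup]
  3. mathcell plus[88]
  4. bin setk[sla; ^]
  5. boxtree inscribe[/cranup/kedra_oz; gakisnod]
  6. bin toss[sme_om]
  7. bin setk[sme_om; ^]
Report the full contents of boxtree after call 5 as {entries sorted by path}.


Answer: {bri/, cranup/, cranup/kedra_oz=gakisnod, grestopr/}

Derivation:
>>> bin lookup k=fliba
= ToolError: no such key fliba
>>> boxtree mkfold p=/cranup
= ok
>>> mathcell plus x=88
= 88
>>> bin setk k=sla v=^
= nil
>>> boxtree inscribe p=/cranup/kedra_oz c=gakisnod
= created
>>> bin toss k=sme_om
= 2130-11-05
>>> bin setk k=sme_om v=^
= nil


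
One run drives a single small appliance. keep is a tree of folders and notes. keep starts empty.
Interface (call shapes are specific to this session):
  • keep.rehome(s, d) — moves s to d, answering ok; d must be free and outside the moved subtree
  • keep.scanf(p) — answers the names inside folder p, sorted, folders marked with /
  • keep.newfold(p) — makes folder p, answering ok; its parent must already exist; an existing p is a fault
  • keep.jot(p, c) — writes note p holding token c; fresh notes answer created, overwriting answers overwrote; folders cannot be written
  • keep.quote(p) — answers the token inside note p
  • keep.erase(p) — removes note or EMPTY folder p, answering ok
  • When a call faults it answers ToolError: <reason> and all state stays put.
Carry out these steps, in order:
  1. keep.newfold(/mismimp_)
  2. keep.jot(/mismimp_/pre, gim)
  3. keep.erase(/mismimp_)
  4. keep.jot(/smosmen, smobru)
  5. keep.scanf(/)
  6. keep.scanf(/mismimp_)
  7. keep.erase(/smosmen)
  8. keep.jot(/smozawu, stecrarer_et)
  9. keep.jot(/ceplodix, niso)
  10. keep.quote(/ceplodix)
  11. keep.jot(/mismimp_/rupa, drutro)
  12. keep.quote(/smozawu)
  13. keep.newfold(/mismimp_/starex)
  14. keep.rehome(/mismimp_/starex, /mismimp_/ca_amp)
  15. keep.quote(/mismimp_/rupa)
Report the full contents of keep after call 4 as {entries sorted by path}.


Answer: {mismimp_/, mismimp_/pre=gim, smosmen=smobru}

Derivation:
Invoking newfold passing /mismimp_, — result: ok.
I use jot passing /mismimp_/pre, gim, giving created.
I run erase passing /mismimp_, → ToolError: not empty.
Then jot passing /smosmen, smobru, and get created.
Using scanf passing /, yielding [mismimp_/, smosmen].
I try scanf passing /mismimp_, and see [pre].
I use erase passing /smosmen, and see ok.
Invoking jot passing /smozawu, stecrarer_et, which returns created.
I use jot passing /ceplodix, niso, and see created.
Using quote passing /ceplodix, → niso.
I invoke jot passing /mismimp_/rupa, drutro: created.
Calling quote passing /smozawu, — result: stecrarer_et.
I try newfold passing /mismimp_/starex, yielding ok.
I call rehome passing /mismimp_/starex, /mismimp_/ca_amp, yielding ok.
I call quote passing /mismimp_/rupa, and observe drutro.


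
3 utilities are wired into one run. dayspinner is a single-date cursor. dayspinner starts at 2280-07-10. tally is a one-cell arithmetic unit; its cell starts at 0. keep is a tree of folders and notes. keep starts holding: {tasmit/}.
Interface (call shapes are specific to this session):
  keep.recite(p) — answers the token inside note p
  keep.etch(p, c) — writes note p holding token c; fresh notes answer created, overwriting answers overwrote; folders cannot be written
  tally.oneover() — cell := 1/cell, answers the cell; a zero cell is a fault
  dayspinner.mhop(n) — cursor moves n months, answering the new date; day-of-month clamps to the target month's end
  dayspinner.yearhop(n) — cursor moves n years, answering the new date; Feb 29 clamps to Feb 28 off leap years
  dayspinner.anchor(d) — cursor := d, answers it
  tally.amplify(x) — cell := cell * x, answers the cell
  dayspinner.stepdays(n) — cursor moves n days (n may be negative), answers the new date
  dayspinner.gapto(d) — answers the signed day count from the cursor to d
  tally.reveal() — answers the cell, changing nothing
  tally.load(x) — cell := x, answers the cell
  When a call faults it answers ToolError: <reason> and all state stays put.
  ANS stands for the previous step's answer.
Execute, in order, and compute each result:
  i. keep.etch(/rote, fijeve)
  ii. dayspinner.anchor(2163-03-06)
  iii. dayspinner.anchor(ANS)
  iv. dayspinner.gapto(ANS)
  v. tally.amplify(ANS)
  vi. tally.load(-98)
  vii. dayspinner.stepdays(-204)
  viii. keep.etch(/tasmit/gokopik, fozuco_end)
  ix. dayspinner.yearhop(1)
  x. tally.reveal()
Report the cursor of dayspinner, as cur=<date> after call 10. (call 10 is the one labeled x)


Answer: cur=2163-08-14

Derivation:
Do: keep.etch[p='/rote'; c='fijeve']
See: created
Do: dayspinner.anchor[d='2163-03-06']
See: 2163-03-06
Do: dayspinner.anchor[d='ANS']
See: 2163-03-06
Do: dayspinner.gapto[d='ANS']
See: 0
Do: tally.amplify[x='ANS']
See: 0
Do: tally.load[x='-98']
See: -98
Do: dayspinner.stepdays[n='-204']
See: 2162-08-14
Do: keep.etch[p='/tasmit/gokopik'; c='fozuco_end']
See: created
Do: dayspinner.yearhop[n='1']
See: 2163-08-14
Do: tally.reveal[]
See: -98


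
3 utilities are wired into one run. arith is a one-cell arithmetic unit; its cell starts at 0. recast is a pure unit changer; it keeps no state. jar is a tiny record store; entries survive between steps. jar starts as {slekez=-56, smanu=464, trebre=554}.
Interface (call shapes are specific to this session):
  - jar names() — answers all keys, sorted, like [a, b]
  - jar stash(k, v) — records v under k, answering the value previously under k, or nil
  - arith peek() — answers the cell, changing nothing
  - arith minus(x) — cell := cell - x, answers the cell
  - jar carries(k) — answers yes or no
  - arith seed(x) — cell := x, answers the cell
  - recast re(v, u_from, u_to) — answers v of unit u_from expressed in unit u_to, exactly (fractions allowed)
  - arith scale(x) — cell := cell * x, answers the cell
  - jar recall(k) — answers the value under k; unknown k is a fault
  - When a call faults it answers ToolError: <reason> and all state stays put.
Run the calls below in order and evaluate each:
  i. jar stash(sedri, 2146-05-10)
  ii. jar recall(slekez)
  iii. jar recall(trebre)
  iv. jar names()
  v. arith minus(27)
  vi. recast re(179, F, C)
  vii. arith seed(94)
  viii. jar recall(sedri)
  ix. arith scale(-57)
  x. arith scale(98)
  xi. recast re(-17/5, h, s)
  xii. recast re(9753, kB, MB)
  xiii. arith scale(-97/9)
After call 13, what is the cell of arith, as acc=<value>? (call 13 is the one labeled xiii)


Answer: acc=16977716/3

Derivation:
CALL jar stash[k: sedri; v: 2146-05-10]
RET  nil
CALL jar recall[k: slekez]
RET  -56
CALL jar recall[k: trebre]
RET  554
CALL jar names[]
RET  [sedri, slekez, smanu, trebre]
CALL arith minus[x: 27]
RET  -27
CALL recast re[v: 179; u_from: F; u_to: C]
RET  245/3
CALL arith seed[x: 94]
RET  94
CALL jar recall[k: sedri]
RET  2146-05-10
CALL arith scale[x: -57]
RET  -5358
CALL arith scale[x: 98]
RET  -525084
CALL recast re[v: -17/5; u_from: h; u_to: s]
RET  -12240
CALL recast re[v: 9753; u_from: kB; u_to: MB]
RET  9753/1000
CALL arith scale[x: -97/9]
RET  16977716/3


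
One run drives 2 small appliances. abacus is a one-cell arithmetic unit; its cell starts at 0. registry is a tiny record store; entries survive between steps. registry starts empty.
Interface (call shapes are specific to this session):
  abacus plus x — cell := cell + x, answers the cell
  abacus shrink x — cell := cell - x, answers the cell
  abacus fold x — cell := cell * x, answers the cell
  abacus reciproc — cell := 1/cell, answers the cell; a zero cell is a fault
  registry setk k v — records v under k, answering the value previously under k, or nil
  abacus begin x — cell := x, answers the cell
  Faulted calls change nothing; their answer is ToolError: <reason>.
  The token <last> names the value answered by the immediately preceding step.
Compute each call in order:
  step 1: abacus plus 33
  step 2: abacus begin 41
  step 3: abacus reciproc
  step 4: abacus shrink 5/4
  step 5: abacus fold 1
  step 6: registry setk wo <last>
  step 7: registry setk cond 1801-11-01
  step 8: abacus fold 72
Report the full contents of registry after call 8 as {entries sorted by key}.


Calling abacus plus using x→33: 33.
I call abacus begin using x→41, → 41.
Using abacus reciproc(), yielding 1/41.
Calling abacus shrink using x→5/4, and observe -201/164.
Then abacus fold using x→1, and get -201/164.
Invoking registry setk using k→wo, v→<last>, and observe nil.
I try registry setk using k→cond, v→1801-11-01, and get nil.
Calling abacus fold using x→72: -3618/41.

Answer: {cond=1801-11-01, wo=-201/164}


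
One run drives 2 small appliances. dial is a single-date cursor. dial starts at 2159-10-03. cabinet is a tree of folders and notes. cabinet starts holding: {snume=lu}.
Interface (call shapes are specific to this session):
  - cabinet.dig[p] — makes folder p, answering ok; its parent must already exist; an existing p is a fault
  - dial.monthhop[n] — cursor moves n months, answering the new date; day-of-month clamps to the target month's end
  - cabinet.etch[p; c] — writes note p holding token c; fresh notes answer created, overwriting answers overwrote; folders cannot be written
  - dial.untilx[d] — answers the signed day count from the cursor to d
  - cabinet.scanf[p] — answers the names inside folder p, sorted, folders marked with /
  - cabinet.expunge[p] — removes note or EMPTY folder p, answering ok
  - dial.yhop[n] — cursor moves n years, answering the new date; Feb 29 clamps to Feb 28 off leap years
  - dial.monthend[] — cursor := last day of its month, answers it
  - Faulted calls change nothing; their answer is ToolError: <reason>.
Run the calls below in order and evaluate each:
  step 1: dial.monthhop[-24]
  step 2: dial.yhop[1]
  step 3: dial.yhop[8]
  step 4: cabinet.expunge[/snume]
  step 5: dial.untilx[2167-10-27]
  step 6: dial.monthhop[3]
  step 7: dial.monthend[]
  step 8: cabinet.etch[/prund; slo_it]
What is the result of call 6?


·→ monthhop(n→-24)
·← 2157-10-03
·→ yhop(n→1)
·← 2158-10-03
·→ yhop(n→8)
·← 2166-10-03
·→ expunge(p→/snume)
·← ok
·→ untilx(d→2167-10-27)
·← 389
·→ monthhop(n→3)
·← 2167-01-03
·→ monthend()
·← 2167-01-31
·→ etch(p→/prund, c→slo_it)
·← created

Answer: 2167-01-03


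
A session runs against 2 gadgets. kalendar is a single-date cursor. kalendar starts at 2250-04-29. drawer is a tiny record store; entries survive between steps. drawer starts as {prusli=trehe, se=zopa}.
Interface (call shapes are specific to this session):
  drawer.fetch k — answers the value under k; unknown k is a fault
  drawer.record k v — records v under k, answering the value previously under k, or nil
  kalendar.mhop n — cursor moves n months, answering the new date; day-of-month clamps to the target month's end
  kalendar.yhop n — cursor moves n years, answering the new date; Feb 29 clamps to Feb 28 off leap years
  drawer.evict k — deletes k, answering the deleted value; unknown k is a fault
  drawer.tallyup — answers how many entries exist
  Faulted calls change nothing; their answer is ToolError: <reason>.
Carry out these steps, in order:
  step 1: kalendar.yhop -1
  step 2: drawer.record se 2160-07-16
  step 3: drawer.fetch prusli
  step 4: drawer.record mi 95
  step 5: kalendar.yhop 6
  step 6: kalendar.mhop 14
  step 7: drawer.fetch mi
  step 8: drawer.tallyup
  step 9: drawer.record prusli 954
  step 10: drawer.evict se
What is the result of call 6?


Answer: 2256-06-29

Derivation:
Act: kalendar.yhop[n→-1]
Obs: 2249-04-29
Act: drawer.record[k→se; v→2160-07-16]
Obs: zopa
Act: drawer.fetch[k→prusli]
Obs: trehe
Act: drawer.record[k→mi; v→95]
Obs: nil
Act: kalendar.yhop[n→6]
Obs: 2255-04-29
Act: kalendar.mhop[n→14]
Obs: 2256-06-29
Act: drawer.fetch[k→mi]
Obs: 95
Act: drawer.tallyup[]
Obs: 3
Act: drawer.record[k→prusli; v→954]
Obs: trehe
Act: drawer.evict[k→se]
Obs: 2160-07-16
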